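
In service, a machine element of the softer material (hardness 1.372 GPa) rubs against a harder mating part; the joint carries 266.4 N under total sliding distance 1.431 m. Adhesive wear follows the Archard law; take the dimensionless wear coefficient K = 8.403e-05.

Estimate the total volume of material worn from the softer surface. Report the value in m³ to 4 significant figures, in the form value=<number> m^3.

The intermediates are shown rounded — each operation carries full float precision; rounded just once: 4 significant digits.
Convert: Hardness H = 1.372 GPa = 1.372e+09 Pa.
Collected in SI base units: W = 266.4 N, H = 1.372e+09 Pa, K = 8.403e-05.
Wear volume V = K·W·L/H = 8.403e-05 · 266.4 · 1.431 / 1.372e+09 = 2.335e-11 m³.

value=2.335e-11 m^3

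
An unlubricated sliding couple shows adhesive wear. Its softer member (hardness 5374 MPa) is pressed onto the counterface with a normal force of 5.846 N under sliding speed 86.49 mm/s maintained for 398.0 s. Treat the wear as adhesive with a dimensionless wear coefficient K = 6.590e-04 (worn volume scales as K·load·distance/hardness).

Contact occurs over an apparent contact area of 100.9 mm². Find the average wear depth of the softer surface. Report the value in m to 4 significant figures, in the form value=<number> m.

The intermediates appear rounded, and each operation holds full float precision, and one final rounding: four significant figures.
Sliding speed v = 86.49 mm/s = 0.08649 m/s. Distance L = v·t = 0.08649 m/s × 398.0 s = 34.42 m.
Hardness H = 5374 MPa = 5.374e+09 Pa.
Contact area A = 100.9 mm² = 1.009e-04 m².
Restated in SI base units: W = 5.846 N, H = 5.374e+09 Pa, K = 6.590e-04.
Apply Archard: V = K·W·L/H = 6.590e-04 · 5.846 · 34.42 / 5.374e+09 = 2.468e-11 m³.
Mean wear depth h = V/A = 2.468e-11 / 1.009e-04 = 2.446e-07 m.

value=2.446e-07 m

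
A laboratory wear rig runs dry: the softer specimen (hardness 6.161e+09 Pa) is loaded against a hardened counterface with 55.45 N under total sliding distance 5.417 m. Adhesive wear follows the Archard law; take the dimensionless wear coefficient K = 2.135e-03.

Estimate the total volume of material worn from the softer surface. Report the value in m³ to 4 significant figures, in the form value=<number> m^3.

value=1.041e-10 m^3

The computation holds exact precision — intermediates are displayed rounded; rounded once at the end: four significant digits.
Working in SI base units: W = 55.45 N, H = 6.161e+09 Pa, K = 2.135e-03.
Apply Archard: V = K·W·L/H = 2.135e-03 · 55.45 · 5.417 / 6.161e+09 = 1.041e-10 m³.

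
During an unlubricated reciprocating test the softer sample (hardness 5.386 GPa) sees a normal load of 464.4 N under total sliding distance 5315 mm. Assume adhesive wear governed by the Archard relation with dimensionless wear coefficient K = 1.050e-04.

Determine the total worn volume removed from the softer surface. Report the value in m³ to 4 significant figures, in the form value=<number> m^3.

Intermediates are printed rounded; the computation keeps full precision. Rounded just once to 4 significant figures.
Total distance L = 5315 mm = 5.315 m.
Hardness H = 5.386 GPa = 5.386e+09 Pa.
As SI base values: W = 464.4 N, H = 5.386e+09 Pa, K = 1.050e-04.
Volume removed: V = K·W·L/H = 1.050e-04 · 464.4 · 5.315 / 5.386e+09 = 4.812e-11 m³.

value=4.812e-11 m^3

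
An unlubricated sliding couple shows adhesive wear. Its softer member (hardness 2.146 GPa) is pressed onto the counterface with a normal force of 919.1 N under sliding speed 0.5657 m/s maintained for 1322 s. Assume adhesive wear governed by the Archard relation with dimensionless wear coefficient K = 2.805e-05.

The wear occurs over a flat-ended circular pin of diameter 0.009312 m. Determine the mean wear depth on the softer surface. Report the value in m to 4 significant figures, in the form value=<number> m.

value=1.319e-04 m

The computation keeps full float precision — intermediate values appear rounded, and rounded just once: four significant digits.
Path length L = v·t = 0.5657 m/s × 1322 s = 747.9 m.
Hardness H = 2.146 GPa = 2.146e+09 Pa.
Contact area A = π·d²/4 = π·(0.009312 m)²/4 = 6.810e-05 m².
In SI base units, W = 919.1 N, H = 2.146e+09 Pa, K = 2.805e-05.
By Archard's law, V = K·W·L/H = 2.805e-05 · 919.1 · 747.9 / 2.146e+09 = 8.984e-09 m³.
Mean depth h = V/A = 8.984e-09 / 6.810e-05 = 1.319e-04 m.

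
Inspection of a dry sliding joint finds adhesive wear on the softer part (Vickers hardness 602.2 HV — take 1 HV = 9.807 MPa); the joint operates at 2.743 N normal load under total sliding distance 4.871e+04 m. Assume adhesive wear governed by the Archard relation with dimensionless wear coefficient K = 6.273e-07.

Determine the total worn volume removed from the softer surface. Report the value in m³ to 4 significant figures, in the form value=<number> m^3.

value=1.419e-11 m^3

Intermediate values are printed rounded. All arithmetic holds full float precision; one last rounding to 4 significant figures.
Convert: Hardness H = 602.2 HV × 9.807 MPa/HV = 5906 MPa = 5.906e+09 Pa.
Working in SI base units: W = 2.743 N, H = 5.906e+09 Pa, K = 6.273e-07.
By Archard's law, V = K·W·L/H = 6.273e-07 · 2.743 · 4.871e+04 / 5.906e+09 = 1.419e-11 m³.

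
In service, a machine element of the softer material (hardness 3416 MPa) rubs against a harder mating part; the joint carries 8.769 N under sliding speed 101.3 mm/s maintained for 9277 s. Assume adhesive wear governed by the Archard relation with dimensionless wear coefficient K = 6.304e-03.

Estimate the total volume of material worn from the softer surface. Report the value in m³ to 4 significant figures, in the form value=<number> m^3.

The intermediates appear rounded. Each operation holds full precision. Rounded once at the end, at 4 significant figures.
Sliding speed v = 101.3 mm/s = 0.1013 m/s. Path length L = v·t = 0.1013 m/s × 9277 s = 939.8 m.
Hardness H = 3416 MPa = 3.416e+09 Pa.
Collected in SI base units: W = 8.769 N, H = 3.416e+09 Pa, K = 6.304e-03.
The Archard volume V = K·W·L/H = 6.304e-03 · 8.769 · 939.8 / 3.416e+09 = 1.521e-08 m³.

value=1.521e-08 m^3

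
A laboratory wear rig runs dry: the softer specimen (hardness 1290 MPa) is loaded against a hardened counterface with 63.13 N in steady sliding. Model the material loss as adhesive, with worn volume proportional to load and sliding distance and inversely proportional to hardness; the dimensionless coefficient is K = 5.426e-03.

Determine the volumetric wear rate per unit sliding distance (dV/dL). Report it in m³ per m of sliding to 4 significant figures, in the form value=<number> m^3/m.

Intermediate values are displayed rounded; the computation holds full float precision, and one last rounding: four significant figures.
Convert: Hardness H = 1290 MPa = 1.290e+09 Pa.
Expressed in SI base units: W = 63.13 N, H = 1.290e+09 Pa, K = 5.426e-03.
Volumetric rate dV/dL = K·W/H (independent of L): 5.426e-03 · 63.13 / 1.290e+09 = 2.655e-10 m³/m.

value=2.655e-10 m^3/m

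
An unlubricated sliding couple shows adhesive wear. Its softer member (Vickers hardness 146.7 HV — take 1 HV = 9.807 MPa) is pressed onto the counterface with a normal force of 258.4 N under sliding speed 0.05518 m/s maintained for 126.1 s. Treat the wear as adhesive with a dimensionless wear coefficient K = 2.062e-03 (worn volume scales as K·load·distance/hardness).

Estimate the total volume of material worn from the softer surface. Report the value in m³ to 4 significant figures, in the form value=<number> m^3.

Every step runs at exact precision; intermediate values are printed rounded. Rounded once at the end, at four significant figures.
Convert: Distance L = v·t = 0.05518 m/s × 126.1 s = 6.958 m.
Convert: Hardness H = 146.7 HV × 9.807 MPa/HV = 1439 MPa = 1.439e+09 Pa.
Collected in SI base units: W = 258.4 N, H = 1.439e+09 Pa, K = 2.062e-03.
Volume removed: V = K·W·L/H = 2.062e-03 · 258.4 · 6.958 / 1.439e+09 = 2.577e-09 m³.

value=2.577e-09 m^3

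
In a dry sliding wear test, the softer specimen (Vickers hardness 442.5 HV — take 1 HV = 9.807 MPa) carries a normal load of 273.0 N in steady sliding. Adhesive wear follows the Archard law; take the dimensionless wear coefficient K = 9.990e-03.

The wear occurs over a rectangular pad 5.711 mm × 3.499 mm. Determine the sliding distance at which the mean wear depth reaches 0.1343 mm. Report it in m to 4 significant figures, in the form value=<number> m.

value=4.270 m

The intermediates are displayed rounded — all arithmetic maintains exact precision, and rounded once at the end to four significant digits.
Hardness H = 442.5 HV × 9.807 MPa/HV = 4340 MPa = 4.340e+09 Pa.
Pad sides 5.711 mm × 3.499 mm = 0.005711 m × 0.003499 m. Contact area A = 0.005711 m × 0.003499 m = 1.998e-05 m².
Depth limit h_lim = 0.1343 mm = 1.343e-04 m.
In SI base units: W = 273.0 N, H = 4.340e+09 Pa, K = 9.990e-03.
Permissible volume V_lim = h_lim·A = 1.343e-04 · 1.998e-05 = 2.684e-09 m³.
Inverting, life L = V_lim·H/(K·W) = 2.684e-09 · 4.340e+09 / (9.990e-03 · 273.0) = 4.270 m.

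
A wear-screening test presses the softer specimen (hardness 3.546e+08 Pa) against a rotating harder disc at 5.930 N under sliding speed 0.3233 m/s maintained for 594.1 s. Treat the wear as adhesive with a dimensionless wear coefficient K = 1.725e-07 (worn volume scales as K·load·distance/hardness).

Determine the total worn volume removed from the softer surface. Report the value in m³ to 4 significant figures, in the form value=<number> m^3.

value=5.541e-13 m^3

Printed values are rounded, and the computation runs at exact precision. Rounded just once to four significant digits.
Distance L = v·t = 0.3233 m/s × 594.1 s = 192.1 m.
In SI base units, W = 5.930 N, H = 3.546e+08 Pa, K = 1.725e-07.
By Archard's law, V = K·W·L/H = 1.725e-07 · 5.930 · 192.1 / 3.546e+08 = 5.541e-13 m³.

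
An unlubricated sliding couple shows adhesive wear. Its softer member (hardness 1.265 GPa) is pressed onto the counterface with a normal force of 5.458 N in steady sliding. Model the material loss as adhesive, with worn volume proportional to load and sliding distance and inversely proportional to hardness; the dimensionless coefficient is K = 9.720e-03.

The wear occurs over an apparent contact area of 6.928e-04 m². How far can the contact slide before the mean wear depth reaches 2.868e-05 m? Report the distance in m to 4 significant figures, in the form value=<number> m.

value=473.8 m

The computation maintains full float precision, and intermediates are displayed rounded. Rounded once at the end to four significant digits.
Convert: Hardness H = 1.265 GPa = 1.265e+09 Pa.
Collected in SI base units: W = 5.458 N, H = 1.265e+09 Pa, K = 9.720e-03.
Limit volume V_lim = h_lim·A = 2.868e-05 · 6.928e-04 = 1.987e-08 m³.
Sliding life L = V_lim·H/(K·W) = 1.987e-08 · 1.265e+09 / (9.720e-03 · 5.458) = 473.8 m.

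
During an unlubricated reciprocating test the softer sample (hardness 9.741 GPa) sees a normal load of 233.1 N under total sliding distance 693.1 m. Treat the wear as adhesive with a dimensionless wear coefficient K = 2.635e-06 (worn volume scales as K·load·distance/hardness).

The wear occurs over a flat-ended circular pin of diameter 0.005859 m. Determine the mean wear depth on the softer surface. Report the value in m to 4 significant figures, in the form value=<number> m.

Intermediates are displayed rounded — each operation keeps full precision. Rounded just once: four significant digits.
Convert: Hardness H = 9.741 GPa = 9.741e+09 Pa.
Convert: Contact area A = π·d²/4 = π·(0.005859 m)²/4 = 2.696e-05 m².
SI base units throughout: W = 233.1 N, H = 9.741e+09 Pa, K = 2.635e-06.
The Archard volume V = K·W·L/H = 2.635e-06 · 233.1 · 693.1 / 9.741e+09 = 4.370e-11 m³.
Mean wear depth h = V/A = 4.370e-11 / 2.696e-05 = 1.621e-06 m.

value=1.621e-06 m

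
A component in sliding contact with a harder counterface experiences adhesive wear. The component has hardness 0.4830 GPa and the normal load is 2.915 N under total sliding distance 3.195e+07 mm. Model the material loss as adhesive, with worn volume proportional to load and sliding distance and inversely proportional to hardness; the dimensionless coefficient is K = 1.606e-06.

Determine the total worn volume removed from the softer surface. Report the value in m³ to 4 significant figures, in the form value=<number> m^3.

value=3.097e-10 m^3

Intermediate values are shown rounded, and all working math carries exact precision — one final rounding, at 4 significant digits.
Path length L = 3.195e+07 mm = 3.195e+04 m.
Hardness H = 0.4830 GPa = 4.830e+08 Pa.
Collected in SI base units: W = 2.915 N, H = 4.830e+08 Pa, K = 1.606e-06.
Archard volume V = K·W·L/H = 1.606e-06 · 2.915 · 3.195e+04 / 4.830e+08 = 3.097e-10 m³.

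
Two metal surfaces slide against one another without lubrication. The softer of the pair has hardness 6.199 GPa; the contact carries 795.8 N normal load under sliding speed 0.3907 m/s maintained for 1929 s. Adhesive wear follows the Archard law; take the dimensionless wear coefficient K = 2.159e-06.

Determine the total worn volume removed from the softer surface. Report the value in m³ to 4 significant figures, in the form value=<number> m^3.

Intermediate values are shown rounded, and all arithmetic runs at full precision. Rounded just once: 4 significant figures.
Total distance L = v·t = 0.3907 m/s × 1929 s = 753.7 m.
Hardness H = 6.199 GPa = 6.199e+09 Pa.
Expressed in SI base units: W = 795.8 N, H = 6.199e+09 Pa, K = 2.159e-06.
Worn volume V = K·W·L/H = 2.159e-06 · 795.8 · 753.7 / 6.199e+09 = 2.089e-10 m³.

value=2.089e-10 m^3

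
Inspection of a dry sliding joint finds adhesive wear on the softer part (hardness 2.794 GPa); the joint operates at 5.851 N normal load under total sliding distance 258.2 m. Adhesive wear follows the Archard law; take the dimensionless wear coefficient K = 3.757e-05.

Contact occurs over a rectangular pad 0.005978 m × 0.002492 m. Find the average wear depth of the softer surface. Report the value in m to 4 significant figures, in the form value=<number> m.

value=1.364e-06 m

Intermediate values are displayed rounded — all working math holds exact precision; rounded just once: four significant digits.
Convert: Hardness H = 2.794 GPa = 2.794e+09 Pa.
Convert: Contact area A = 0.005978 m × 0.002492 m = 1.490e-05 m².
In SI base units, W = 5.851 N, H = 2.794e+09 Pa, K = 3.757e-05.
Archard relation: V = K·W·L/H = 3.757e-05 · 5.851 · 258.2 / 2.794e+09 = 2.031e-11 m³.
Mean wear depth h = V/A = 2.031e-11 / 1.490e-05 = 1.364e-06 m.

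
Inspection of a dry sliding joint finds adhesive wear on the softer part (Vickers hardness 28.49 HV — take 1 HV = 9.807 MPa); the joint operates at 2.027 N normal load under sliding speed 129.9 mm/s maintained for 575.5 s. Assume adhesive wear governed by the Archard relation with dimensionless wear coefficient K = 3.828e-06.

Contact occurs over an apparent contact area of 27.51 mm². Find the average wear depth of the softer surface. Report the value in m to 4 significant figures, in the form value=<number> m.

All working math runs at exact precision. Intermediate values appear rounded — a single final rounding to 4 significant digits.
Convert: Sliding speed v = 129.9 mm/s = 0.1299 m/s. Total distance L = v·t = 0.1299 m/s × 575.5 s = 74.76 m.
Convert: Hardness H = 28.49 HV × 9.807 MPa/HV = 279.4 MPa = 2.794e+08 Pa.
Convert: Contact area A = 27.51 mm² = 2.751e-05 m².
Collected in SI base units: W = 2.027 N, H = 2.794e+08 Pa, K = 3.828e-06.
Archard volume V = K·W·L/H = 3.828e-06 · 2.027 · 74.76 / 2.794e+08 = 2.076e-12 m³.
Mean wear depth h = V/A = 2.076e-12 / 2.751e-05 = 7.547e-08 m.

value=7.547e-08 m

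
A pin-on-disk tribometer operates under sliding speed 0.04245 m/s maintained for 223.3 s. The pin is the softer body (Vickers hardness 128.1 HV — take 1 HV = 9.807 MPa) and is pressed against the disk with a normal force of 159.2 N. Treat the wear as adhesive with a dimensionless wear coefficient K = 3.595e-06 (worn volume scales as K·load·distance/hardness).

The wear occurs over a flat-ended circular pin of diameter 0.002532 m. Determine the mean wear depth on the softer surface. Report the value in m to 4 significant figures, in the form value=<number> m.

The intermediates appear rounded — all working math maintains full float precision, and one final rounding, at 4 significant figures.
Convert: Sliding distance L = v·t = 0.04245 m/s × 223.3 s = 9.479 m.
Convert: Hardness H = 128.1 HV × 9.807 MPa/HV = 1256 MPa = 1.256e+09 Pa.
Convert: Contact area A = π·d²/4 = π·(0.002532 m)²/4 = 5.035e-06 m².
SI base units throughout: W = 159.2 N, H = 1.256e+09 Pa, K = 3.595e-06.
Volume removed: V = K·W·L/H = 3.595e-06 · 159.2 · 9.479 / 1.256e+09 = 4.318e-12 m³.
Wear depth h = V/A = 4.318e-12 / 5.035e-06 = 8.576e-07 m.

value=8.576e-07 m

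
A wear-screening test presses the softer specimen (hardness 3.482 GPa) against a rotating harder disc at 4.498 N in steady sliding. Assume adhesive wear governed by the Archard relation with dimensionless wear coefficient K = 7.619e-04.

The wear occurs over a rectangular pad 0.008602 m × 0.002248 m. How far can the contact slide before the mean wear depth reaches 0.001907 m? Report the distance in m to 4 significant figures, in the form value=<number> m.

value=3.747e+04 m

All working math runs at exact precision, and intermediate values are displayed rounded. Rounded just once to four significant figures.
Hardness H = 3.482 GPa = 3.482e+09 Pa.
Contact area A = 0.008602 m × 0.002248 m = 1.934e-05 m².
In SI base units, W = 4.498 N, H = 3.482e+09 Pa, K = 7.619e-04.
Allowed volume V_lim = h_lim·A = 0.001907 · 1.934e-05 = 3.688e-08 m³.
So the life L = V_lim·H/(K·W) = 3.688e-08 · 3.482e+09 / (7.619e-04 · 4.498) = 3.747e+04 m.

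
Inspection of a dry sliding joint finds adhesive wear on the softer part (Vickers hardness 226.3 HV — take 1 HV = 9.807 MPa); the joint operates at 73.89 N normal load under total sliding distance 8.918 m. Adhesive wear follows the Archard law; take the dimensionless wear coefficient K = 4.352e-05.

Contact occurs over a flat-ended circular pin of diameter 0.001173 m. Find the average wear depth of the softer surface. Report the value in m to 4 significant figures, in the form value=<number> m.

value=1.196e-05 m

Intermediates are printed rounded, and the algebra maintains full float precision — one last rounding, at four significant digits.
Convert: Hardness H = 226.3 HV × 9.807 MPa/HV = 2219 MPa = 2.219e+09 Pa.
Convert: Contact area A = π·d²/4 = π·(0.001173 m)²/4 = 1.081e-06 m².
Collected in SI base units: W = 73.89 N, H = 2.219e+09 Pa, K = 4.352e-05.
The Archard volume V = K·W·L/H = 4.352e-05 · 73.89 · 8.918 / 2.219e+09 = 1.292e-11 m³.
Depth of wear h = V/A = 1.292e-11 / 1.081e-06 = 1.196e-05 m.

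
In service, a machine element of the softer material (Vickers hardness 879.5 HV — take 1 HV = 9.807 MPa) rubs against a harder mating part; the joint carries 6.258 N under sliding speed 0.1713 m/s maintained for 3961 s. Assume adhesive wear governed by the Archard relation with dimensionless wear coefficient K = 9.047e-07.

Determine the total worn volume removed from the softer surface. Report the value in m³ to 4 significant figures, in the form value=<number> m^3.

All arithmetic holds exact precision — shown intermediates are rounded, and a single final rounding: 4 significant figures.
Convert: The distance L = v·t = 0.1713 m/s × 3961 s = 678.5 m.
Convert: Hardness H = 879.5 HV × 9.807 MPa/HV = 8625 MPa = 8.625e+09 Pa.
In SI base units: W = 6.258 N, H = 8.625e+09 Pa, K = 9.047e-07.
The Archard volume V = K·W·L/H = 9.047e-07 · 6.258 · 678.5 / 8.625e+09 = 4.454e-13 m³.

value=4.454e-13 m^3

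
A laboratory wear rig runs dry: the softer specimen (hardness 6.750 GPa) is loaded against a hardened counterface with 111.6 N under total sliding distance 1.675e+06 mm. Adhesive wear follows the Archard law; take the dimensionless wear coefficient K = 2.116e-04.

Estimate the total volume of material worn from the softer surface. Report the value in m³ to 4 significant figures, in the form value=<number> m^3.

value=5.860e-09 m^3

The intermediates are printed rounded. Every step maintains full float precision; rounded just once, at four significant figures.
Sliding distance L = 1.675e+06 mm = 1675 m.
Hardness H = 6.750 GPa = 6.750e+09 Pa.
In SI base units, W = 111.6 N, H = 6.750e+09 Pa, K = 2.116e-04.
Volume removed: V = K·W·L/H = 2.116e-04 · 111.6 · 1675 / 6.750e+09 = 5.860e-09 m³.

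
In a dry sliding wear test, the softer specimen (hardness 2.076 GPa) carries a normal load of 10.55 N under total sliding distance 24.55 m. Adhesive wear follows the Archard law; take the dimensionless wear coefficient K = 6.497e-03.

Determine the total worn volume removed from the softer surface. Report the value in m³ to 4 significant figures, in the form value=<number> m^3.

value=8.106e-10 m^3

Intermediates are shown rounded, and all arithmetic keeps full float precision; a lone final rounding to four significant digits.
Hardness H = 2.076 GPa = 2.076e+09 Pa.
As SI base values: W = 10.55 N, H = 2.076e+09 Pa, K = 6.497e-03.
Archard volume V = K·W·L/H = 6.497e-03 · 10.55 · 24.55 / 2.076e+09 = 8.106e-10 m³.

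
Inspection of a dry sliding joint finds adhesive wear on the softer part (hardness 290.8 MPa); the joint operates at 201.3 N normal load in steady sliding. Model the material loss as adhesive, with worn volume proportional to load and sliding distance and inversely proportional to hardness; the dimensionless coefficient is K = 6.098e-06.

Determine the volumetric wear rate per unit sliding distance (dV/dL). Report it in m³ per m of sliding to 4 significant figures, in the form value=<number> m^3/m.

Intermediate values are printed rounded, and the computation keeps full precision — one last rounding to four significant figures.
Hardness H = 290.8 MPa = 2.908e+08 Pa.
Collected in SI base units: W = 201.3 N, H = 2.908e+08 Pa, K = 6.098e-06.
Rate of wear dV/dL = K·W/H (no L dependence): 6.098e-06 · 201.3 / 2.908e+08 = 4.221e-12 m³/m.

value=4.221e-12 m^3/m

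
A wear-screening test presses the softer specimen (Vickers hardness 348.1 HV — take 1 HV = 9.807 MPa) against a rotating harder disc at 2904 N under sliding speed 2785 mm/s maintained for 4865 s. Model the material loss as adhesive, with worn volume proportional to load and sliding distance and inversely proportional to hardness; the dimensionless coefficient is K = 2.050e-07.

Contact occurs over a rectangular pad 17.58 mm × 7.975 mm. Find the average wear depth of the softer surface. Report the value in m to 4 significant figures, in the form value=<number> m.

value=1.685e-05 m

Each operation carries full float precision; the intermediates are displayed rounded, and one last rounding to 4 significant digits.
Convert: Sliding speed v = 2785 mm/s = 2.785 m/s. Total distance L = v·t = 2.785 m/s × 4865 s = 1.355e+04 m.
Convert: Hardness H = 348.1 HV × 9.807 MPa/HV = 3414 MPa = 3.414e+09 Pa.
Convert: Pad sides 17.58 mm × 7.975 mm = 0.01758 m × 0.007975 m. Contact area A = 0.01758 m × 0.007975 m = 1.402e-04 m².
Working in SI base units: W = 2904 N, H = 3.414e+09 Pa, K = 2.050e-07.
Worn volume V = K·W·L/H = 2.050e-07 · 2904 · 1.355e+04 / 3.414e+09 = 2.363e-09 m³.
Mean depth h = V/A = 2.363e-09 / 1.402e-04 = 1.685e-05 m.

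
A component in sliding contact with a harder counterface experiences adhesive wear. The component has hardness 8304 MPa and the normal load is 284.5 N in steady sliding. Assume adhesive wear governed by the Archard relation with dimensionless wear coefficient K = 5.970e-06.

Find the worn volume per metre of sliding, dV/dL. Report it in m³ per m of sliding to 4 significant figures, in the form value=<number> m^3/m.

value=2.045e-13 m^3/m

All arithmetic carries full float precision. Printed values are rounded — rounded just once to four significant figures.
Convert: Hardness H = 8304 MPa = 8.304e+09 Pa.
Collected in SI base units: W = 284.5 N, H = 8.304e+09 Pa, K = 5.970e-06.
The wear rate dV/dL = K·W/H: 5.970e-06 · 284.5 / 8.304e+09 = 2.045e-13 m³/m.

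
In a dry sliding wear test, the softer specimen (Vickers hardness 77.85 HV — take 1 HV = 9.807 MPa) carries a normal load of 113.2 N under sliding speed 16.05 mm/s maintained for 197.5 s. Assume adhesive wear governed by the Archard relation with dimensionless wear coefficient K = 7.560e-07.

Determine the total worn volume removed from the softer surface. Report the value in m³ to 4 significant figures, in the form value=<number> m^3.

All arithmetic keeps full float precision; quoted intermediates are rounded; one final rounding, at four significant digits.
Sliding speed v = 16.05 mm/s = 0.01605 m/s. The distance L = v·t = 0.01605 m/s × 197.5 s = 3.170 m.
Hardness H = 77.85 HV × 9.807 MPa/HV = 763.5 MPa = 7.635e+08 Pa.
As SI base values: W = 113.2 N, H = 7.635e+08 Pa, K = 7.560e-07.
Wear volume V = K·W·L/H = 7.560e-07 · 113.2 · 3.170 / 7.635e+08 = 3.553e-13 m³.

value=3.553e-13 m^3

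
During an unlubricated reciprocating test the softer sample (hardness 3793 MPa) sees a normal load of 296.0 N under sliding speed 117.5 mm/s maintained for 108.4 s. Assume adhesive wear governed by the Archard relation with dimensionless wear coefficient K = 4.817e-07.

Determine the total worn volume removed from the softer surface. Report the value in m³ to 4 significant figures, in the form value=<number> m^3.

value=4.788e-13 m^3

The intermediates are displayed rounded, and the algebra maintains exact precision — one final rounding: 4 significant figures.
Convert: Sliding speed v = 117.5 mm/s = 0.1175 m/s. Distance L = v·t = 0.1175 m/s × 108.4 s = 12.74 m.
Convert: Hardness H = 3793 MPa = 3.793e+09 Pa.
Working in SI base units: W = 296.0 N, H = 3.793e+09 Pa, K = 4.817e-07.
Archard volume V = K·W·L/H = 4.817e-07 · 296.0 · 12.74 / 3.793e+09 = 4.788e-13 m³.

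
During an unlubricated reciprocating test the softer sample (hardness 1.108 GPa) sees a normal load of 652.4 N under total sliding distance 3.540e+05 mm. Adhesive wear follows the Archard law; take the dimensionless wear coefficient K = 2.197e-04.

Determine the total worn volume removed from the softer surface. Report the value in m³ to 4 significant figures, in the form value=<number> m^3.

Displayed values are rounded — the algebra maintains exact precision. Rounded once at the end to four significant figures.
Convert: Distance L = 3.540e+05 mm = 354.0 m.
Convert: Hardness H = 1.108 GPa = 1.108e+09 Pa.
SI base units throughout: W = 652.4 N, H = 1.108e+09 Pa, K = 2.197e-04.
Apply Archard: V = K·W·L/H = 2.197e-04 · 652.4 · 354.0 / 1.108e+09 = 4.579e-08 m³.

value=4.579e-08 m^3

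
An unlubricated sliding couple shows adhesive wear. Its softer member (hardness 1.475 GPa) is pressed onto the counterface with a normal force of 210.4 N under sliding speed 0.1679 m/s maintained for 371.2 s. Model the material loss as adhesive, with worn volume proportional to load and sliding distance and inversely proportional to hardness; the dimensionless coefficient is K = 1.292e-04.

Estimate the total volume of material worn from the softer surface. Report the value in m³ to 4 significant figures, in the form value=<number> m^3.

value=1.149e-09 m^3

The computation holds full precision; the intermediates are shown rounded; one last rounding: four significant digits.
Convert: Sliding distance L = v·t = 0.1679 m/s × 371.2 s = 62.32 m.
Convert: Hardness H = 1.475 GPa = 1.475e+09 Pa.
In SI base units: W = 210.4 N, H = 1.475e+09 Pa, K = 1.292e-04.
Archard relation: V = K·W·L/H = 1.292e-04 · 210.4 · 62.32 / 1.475e+09 = 1.149e-09 m³.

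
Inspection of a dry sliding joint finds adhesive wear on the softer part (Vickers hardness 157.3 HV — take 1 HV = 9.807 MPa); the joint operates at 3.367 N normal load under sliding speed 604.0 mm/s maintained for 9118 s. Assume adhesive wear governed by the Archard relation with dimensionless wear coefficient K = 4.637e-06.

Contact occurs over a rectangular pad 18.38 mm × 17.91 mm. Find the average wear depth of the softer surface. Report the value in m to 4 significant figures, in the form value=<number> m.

value=1.693e-07 m

Intermediate values are displayed rounded — every step holds exact precision; a single final rounding, at 4 significant digits.
Sliding speed v = 604.0 mm/s = 0.6040 m/s. Total distance L = v·t = 0.6040 m/s × 9118 s = 5507 m.
Hardness H = 157.3 HV × 9.807 MPa/HV = 1543 MPa = 1.543e+09 Pa.
Pad sides 18.38 mm × 17.91 mm = 0.01838 m × 0.01791 m. Contact area A = 0.01838 m × 0.01791 m = 3.292e-04 m².
Expressed in SI base units: W = 3.367 N, H = 1.543e+09 Pa, K = 4.637e-06.
Volume removed: V = K·W·L/H = 4.637e-06 · 3.367 · 5507 / 1.543e+09 = 5.574e-11 m³.
Depth of wear h = V/A = 5.574e-11 / 3.292e-04 = 1.693e-07 m.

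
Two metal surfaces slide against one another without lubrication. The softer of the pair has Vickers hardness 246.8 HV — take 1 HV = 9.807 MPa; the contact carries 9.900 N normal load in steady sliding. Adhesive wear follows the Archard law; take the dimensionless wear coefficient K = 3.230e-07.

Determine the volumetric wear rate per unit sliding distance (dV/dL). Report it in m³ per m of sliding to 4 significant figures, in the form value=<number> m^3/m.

Intermediates are shown rounded; each operation runs at exact precision — rounded just once, at four significant digits.
Convert: Hardness H = 246.8 HV × 9.807 MPa/HV = 2420 MPa = 2.420e+09 Pa.
In SI base units, W = 9.900 N, H = 2.420e+09 Pa, K = 3.230e-07.
Wear rate dV/dL = K·W/H: 3.230e-07 · 9.900 / 2.420e+09 = 1.321e-15 m³/m.

value=1.321e-15 m^3/m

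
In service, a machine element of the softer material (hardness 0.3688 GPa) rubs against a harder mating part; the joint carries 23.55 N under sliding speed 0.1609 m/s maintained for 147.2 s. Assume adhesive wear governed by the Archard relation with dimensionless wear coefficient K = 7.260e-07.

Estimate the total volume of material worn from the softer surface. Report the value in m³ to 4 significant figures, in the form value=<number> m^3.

value=1.098e-12 m^3

The algebra carries exact precision, and intermediates are displayed rounded. Rounded just once to 4 significant figures.
The distance L = v·t = 0.1609 m/s × 147.2 s = 23.68 m.
Hardness H = 0.3688 GPa = 3.688e+08 Pa.
Working in SI base units: W = 23.55 N, H = 3.688e+08 Pa, K = 7.260e-07.
Volume removed: V = K·W·L/H = 7.260e-07 · 23.55 · 23.68 / 3.688e+08 = 1.098e-12 m³.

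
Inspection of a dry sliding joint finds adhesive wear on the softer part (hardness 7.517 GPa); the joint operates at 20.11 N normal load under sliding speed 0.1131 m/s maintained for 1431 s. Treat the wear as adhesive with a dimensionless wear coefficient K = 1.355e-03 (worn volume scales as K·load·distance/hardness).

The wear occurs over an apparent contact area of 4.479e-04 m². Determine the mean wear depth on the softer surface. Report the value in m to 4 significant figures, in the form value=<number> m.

value=1.310e-06 m

Every step carries exact precision — shown intermediates are rounded — rounded just once, at 4 significant digits.
Distance covered L = v·t = 0.1131 m/s × 1431 s = 161.8 m.
Hardness H = 7.517 GPa = 7.517e+09 Pa.
In SI base units, W = 20.11 N, H = 7.517e+09 Pa, K = 1.355e-03.
Apply Archard: V = K·W·L/H = 1.355e-03 · 20.11 · 161.8 / 7.517e+09 = 5.867e-10 m³.
Wear depth h = V/A = 5.867e-10 / 4.479e-04 = 1.310e-06 m.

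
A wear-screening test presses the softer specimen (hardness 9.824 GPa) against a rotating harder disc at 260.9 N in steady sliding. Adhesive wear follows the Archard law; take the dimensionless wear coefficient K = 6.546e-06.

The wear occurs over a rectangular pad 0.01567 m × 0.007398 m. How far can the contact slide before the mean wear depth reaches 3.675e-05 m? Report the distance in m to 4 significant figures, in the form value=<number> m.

value=2.451e+04 m

Intermediates are shown rounded. All working math keeps full float precision, and rounded once at the end, at 4 significant digits.
Convert: Hardness H = 9.824 GPa = 9.824e+09 Pa.
Convert: Contact area A = 0.01567 m × 0.007398 m = 1.159e-04 m².
In SI base units: W = 260.9 N, H = 9.824e+09 Pa, K = 6.546e-06.
Permissible volume V_lim = h_lim·A = 3.675e-05 · 1.159e-04 = 4.260e-09 m³.
So the life L = V_lim·H/(K·W) = 4.260e-09 · 9.824e+09 / (6.546e-06 · 260.9) = 2.451e+04 m.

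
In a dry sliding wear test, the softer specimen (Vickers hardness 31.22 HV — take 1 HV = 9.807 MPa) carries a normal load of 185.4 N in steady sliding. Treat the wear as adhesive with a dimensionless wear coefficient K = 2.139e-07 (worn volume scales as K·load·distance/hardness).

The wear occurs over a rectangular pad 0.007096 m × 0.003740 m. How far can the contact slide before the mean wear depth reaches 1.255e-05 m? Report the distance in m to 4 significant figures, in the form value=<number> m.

The computation keeps full precision. Intermediate values appear rounded; one final rounding to 4 significant digits.
Convert: Hardness H = 31.22 HV × 9.807 MPa/HV = 306.2 MPa = 3.062e+08 Pa.
Convert: Contact area A = 0.007096 m × 0.003740 m = 2.654e-05 m².
As SI base values: W = 185.4 N, H = 3.062e+08 Pa, K = 2.139e-07.
Allowed volume V_lim = h_lim·A = 1.255e-05 · 2.654e-05 = 3.331e-10 m³.
Inverting, life L = V_lim·H/(K·W) = 3.331e-10 · 3.062e+08 / (2.139e-07 · 185.4) = 2571 m.

value=2571 m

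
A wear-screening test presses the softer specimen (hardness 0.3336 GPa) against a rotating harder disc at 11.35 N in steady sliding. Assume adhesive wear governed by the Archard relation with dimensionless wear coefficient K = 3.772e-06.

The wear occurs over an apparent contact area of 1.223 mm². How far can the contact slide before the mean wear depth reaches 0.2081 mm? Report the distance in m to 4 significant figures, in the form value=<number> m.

The intermediates are printed rounded. All arithmetic maintains exact precision, and rounded once at the end, at four significant digits.
Hardness H = 0.3336 GPa = 3.336e+08 Pa.
Contact area A = 1.223 mm² = 1.223e-06 m².
Depth limit h_lim = 0.2081 mm = 2.081e-04 m.
Expressed in SI base units: W = 11.35 N, H = 3.336e+08 Pa, K = 3.772e-06.
Wearable volume V_lim = h_lim·A = 2.081e-04 · 1.223e-06 = 2.545e-10 m³.
Sliding life L = V_lim·H/(K·W) = 2.545e-10 · 3.336e+08 / (3.772e-06 · 11.35) = 1983 m.

value=1983 m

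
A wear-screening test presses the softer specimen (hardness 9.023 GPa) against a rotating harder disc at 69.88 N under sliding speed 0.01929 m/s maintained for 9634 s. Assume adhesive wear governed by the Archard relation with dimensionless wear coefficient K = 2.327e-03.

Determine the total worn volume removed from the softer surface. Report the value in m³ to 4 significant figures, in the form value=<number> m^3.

The algebra runs at exact precision — displayed values are rounded — rounded just once, at four significant figures.
Convert: Total distance L = v·t = 0.01929 m/s × 9634 s = 185.8 m.
Convert: Hardness H = 9.023 GPa = 9.023e+09 Pa.
SI base units throughout: W = 69.88 N, H = 9.023e+09 Pa, K = 2.327e-03.
Wear volume V = K·W·L/H = 2.327e-03 · 69.88 · 185.8 / 9.023e+09 = 3.349e-09 m³.

value=3.349e-09 m^3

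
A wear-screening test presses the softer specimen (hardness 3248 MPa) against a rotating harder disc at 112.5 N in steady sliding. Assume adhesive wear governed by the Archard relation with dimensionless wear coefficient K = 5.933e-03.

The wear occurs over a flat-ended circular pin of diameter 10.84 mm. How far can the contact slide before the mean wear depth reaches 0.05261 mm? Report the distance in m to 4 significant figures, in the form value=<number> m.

value=23.63 m

All arithmetic carries exact precision. The intermediates are shown rounded. Rounded once at the end, at four significant figures.
Hardness H = 3248 MPa = 3.248e+09 Pa.
Pin diameter d = 10.84 mm = 0.01084 m. Contact area A = π·d²/4 = π·(0.01084 m)²/4 = 9.229e-05 m².
Depth limit h_lim = 0.05261 mm = 5.261e-05 m.
In SI base units, W = 112.5 N, H = 3.248e+09 Pa, K = 5.933e-03.
Allowed volume V_lim = h_lim·A = 5.261e-05 · 9.229e-05 = 4.855e-09 m³.
Sliding life L = V_lim·H/(K·W) = 4.855e-09 · 3.248e+09 / (5.933e-03 · 112.5) = 23.63 m.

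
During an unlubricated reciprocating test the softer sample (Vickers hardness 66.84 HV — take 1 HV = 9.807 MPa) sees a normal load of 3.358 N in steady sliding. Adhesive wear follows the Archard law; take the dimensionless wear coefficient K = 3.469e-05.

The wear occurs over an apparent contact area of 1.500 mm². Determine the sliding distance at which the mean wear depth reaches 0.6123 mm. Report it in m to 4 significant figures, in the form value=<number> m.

value=5168 m

All working math maintains exact precision. Intermediates are printed rounded — rounded just once: 4 significant figures.
Convert: Hardness H = 66.84 HV × 9.807 MPa/HV = 655.5 MPa = 6.555e+08 Pa.
Convert: Contact area A = 1.500 mm² = 1.500e-06 m².
Convert: Depth limit h_lim = 0.6123 mm = 6.123e-04 m.
Expressed in SI base units: W = 3.358 N, H = 6.555e+08 Pa, K = 3.469e-05.
Volume at the limit: V_lim = h_lim·A = 6.123e-04 · 1.500e-06 = 9.184e-10 m³.
Inverting, life L = V_lim·H/(K·W) = 9.184e-10 · 6.555e+08 / (3.469e-05 · 3.358) = 5168 m.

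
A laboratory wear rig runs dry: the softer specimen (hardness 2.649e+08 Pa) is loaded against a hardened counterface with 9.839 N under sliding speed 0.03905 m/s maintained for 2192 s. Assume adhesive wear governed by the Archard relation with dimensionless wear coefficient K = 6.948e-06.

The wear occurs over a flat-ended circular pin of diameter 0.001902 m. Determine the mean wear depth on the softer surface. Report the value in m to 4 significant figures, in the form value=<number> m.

value=7.775e-06 m

Shown intermediates are rounded; the computation runs at exact precision. Rounded once at the end, at 4 significant digits.
Convert: Total distance L = v·t = 0.03905 m/s × 2192 s = 85.60 m.
Convert: Contact area A = π·d²/4 = π·(0.001902 m)²/4 = 2.841e-06 m².
SI base units throughout: W = 9.839 N, H = 2.649e+08 Pa, K = 6.948e-06.
Apply Archard: V = K·W·L/H = 6.948e-06 · 9.839 · 85.60 / 2.649e+08 = 2.209e-11 m³.
Mean depth h = V/A = 2.209e-11 / 2.841e-06 = 7.775e-06 m.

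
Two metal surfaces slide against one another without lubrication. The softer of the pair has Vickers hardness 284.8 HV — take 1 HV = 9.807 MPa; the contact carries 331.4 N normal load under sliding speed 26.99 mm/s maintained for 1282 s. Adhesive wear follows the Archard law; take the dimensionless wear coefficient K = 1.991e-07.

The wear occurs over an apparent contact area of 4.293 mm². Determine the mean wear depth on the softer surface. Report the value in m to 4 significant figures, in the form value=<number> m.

The computation carries exact precision, and intermediate values are shown rounded. Rounded once at the end: four significant digits.
Sliding speed v = 26.99 mm/s = 0.02699 m/s. Path length L = v·t = 0.02699 m/s × 1282 s = 34.60 m.
Hardness H = 284.8 HV × 9.807 MPa/HV = 2793 MPa = 2.793e+09 Pa.
Contact area A = 4.293 mm² = 4.293e-06 m².
In SI base units, W = 331.4 N, H = 2.793e+09 Pa, K = 1.991e-07.
The Archard volume V = K·W·L/H = 1.991e-07 · 331.4 · 34.60 / 2.793e+09 = 8.174e-13 m³.
Mean depth h = V/A = 8.174e-13 / 4.293e-06 = 1.904e-07 m.

value=1.904e-07 m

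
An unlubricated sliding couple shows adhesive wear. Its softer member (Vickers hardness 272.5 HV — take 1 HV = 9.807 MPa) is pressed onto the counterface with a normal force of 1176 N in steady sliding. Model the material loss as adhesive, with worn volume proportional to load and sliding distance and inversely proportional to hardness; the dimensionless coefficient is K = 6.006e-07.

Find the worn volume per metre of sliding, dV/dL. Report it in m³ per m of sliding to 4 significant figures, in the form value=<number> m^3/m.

All arithmetic maintains full precision — intermediate values are shown rounded; rounded just once to four significant figures.
Hardness H = 272.5 HV × 9.807 MPa/HV = 2672 MPa = 2.672e+09 Pa.
In SI base units: W = 1176 N, H = 2.672e+09 Pa, K = 6.006e-07.
Rate of wear dV/dL = K·W/H (no L dependence): 6.006e-07 · 1176 / 2.672e+09 = 2.643e-13 m³/m.

value=2.643e-13 m^3/m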